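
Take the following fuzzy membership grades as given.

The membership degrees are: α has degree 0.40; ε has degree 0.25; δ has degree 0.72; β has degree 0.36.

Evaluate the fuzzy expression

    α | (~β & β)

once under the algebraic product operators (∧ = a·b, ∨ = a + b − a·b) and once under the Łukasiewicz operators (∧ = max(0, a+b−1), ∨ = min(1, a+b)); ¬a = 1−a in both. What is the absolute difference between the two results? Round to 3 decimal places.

0.138

Under algebraic product:
  ~β = 1 − 0.3600 = 0.6400
  ~β & β = a·b on (0.6400, 0.3600) = 0.2304
  α | (~β & β) = a + b − a·b on (0.4000, 0.2304) = 0.5382
  → value = 0.5382
Under Łukasiewicz:
  ~β = 1 − 0.36 = 0.64
  ~β & β = max(0, a+b−1) on (0.64, 0.36) = 0.00
  α | (~β & β) = min(1, a+b) on (0.40, 0.00) = 0.40
  → value = 0.4000
|0.5382 − 0.4000| = 0.138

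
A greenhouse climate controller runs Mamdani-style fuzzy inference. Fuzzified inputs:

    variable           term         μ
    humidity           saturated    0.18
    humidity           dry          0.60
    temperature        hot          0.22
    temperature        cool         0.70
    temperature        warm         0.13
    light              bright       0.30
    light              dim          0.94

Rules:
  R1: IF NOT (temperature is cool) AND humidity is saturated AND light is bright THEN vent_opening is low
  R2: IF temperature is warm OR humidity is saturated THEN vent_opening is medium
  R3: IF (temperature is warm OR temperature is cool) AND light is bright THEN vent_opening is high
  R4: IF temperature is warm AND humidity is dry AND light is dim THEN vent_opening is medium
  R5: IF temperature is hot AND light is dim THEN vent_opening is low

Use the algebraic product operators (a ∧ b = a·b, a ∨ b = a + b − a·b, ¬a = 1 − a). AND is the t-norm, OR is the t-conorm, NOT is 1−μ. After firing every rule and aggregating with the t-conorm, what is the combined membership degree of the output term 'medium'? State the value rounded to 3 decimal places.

0.339

R1: ¬cool=1−0.70=0.30, saturated=0.18, bright=0.30; AND[a·b] → w = 0.0162
R2: warm=0.13, saturated=0.18; OR[a + b − a·b] → w = 0.2866
R3: (warm=0.13 OR cool=0.70) = 0.7390; AND[a·b] with bright=0.30 → w = 0.2217
R4: warm=0.13, dry=0.60, dim=0.94; AND[a·b] → w = 0.0733
R5: hot=0.22, dim=0.94; AND[a·b] → w = 0.2068
Rules with consequent 'medium': {R2, R4} → strengths 0.2866, 0.0733
Aggregate via t-conorm [a + b − a·b]: 0.3389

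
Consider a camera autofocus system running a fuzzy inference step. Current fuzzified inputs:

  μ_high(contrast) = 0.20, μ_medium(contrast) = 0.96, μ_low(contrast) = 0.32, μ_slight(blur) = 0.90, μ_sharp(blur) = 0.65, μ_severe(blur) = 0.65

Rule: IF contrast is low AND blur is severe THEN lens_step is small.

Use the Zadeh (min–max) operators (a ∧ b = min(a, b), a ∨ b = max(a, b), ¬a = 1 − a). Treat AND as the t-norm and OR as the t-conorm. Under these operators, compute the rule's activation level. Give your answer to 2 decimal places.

firing strength: low=0.32, severe=0.65; AND[min(a, b)] → w = 0.32

0.32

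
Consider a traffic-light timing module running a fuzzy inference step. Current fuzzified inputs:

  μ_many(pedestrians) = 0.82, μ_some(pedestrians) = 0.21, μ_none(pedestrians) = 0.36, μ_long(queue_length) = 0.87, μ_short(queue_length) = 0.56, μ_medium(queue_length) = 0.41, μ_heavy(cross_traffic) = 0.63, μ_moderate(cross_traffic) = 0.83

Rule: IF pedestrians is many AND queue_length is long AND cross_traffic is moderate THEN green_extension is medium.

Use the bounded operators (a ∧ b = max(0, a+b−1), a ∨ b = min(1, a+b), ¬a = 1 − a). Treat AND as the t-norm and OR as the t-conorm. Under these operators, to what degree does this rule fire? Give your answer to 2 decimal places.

0.52

firing strength: many=0.82, long=0.87, moderate=0.83; AND[max(0, a+b−1)] → w = 0.52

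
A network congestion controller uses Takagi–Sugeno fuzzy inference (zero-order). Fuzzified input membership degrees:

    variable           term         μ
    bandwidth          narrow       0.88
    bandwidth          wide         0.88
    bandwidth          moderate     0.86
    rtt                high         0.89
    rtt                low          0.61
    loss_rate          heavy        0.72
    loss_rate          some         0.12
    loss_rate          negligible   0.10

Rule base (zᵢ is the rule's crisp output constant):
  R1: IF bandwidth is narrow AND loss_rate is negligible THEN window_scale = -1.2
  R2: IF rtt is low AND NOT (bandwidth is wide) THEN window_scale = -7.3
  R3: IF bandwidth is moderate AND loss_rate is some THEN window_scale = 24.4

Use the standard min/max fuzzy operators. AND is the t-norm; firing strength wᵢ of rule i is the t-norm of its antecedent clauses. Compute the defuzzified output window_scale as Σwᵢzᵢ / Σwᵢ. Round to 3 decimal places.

R1 (z=-1.2): narrow=0.88, negligible=0.10; AND[min(a, b)] → w = 0.10
R2 (z=-7.3): low=0.61, ¬wide=1−0.88=0.12; AND[min(a, b)] → w = 0.12
R3 (z=24.4): moderate=0.86, some=0.12; AND[min(a, b)] → w = 0.12
Weighted average = (0.10·-1.2 + 0.12·-7.3 + 0.12·24.4) / (0.10 + 0.12 + 0.12)
  = 1.9320 / 0.3400 = 5.682

5.682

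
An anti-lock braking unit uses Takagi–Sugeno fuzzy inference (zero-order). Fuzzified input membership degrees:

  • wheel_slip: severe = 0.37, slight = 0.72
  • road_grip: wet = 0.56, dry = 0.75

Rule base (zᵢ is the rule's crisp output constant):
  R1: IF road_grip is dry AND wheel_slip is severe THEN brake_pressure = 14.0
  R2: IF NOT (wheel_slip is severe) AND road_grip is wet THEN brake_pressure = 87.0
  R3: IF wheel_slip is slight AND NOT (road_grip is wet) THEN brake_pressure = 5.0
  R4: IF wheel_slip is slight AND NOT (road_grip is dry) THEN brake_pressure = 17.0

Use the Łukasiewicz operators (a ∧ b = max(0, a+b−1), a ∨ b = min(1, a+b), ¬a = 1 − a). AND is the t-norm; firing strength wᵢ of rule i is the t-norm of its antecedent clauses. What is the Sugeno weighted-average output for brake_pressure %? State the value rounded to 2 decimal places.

40.45

R1 (z=14.0): dry=0.75, severe=0.37; AND[max(0, a+b−1)] → w = 0.12
R2 (z=87.0): ¬severe=1−0.37=0.63, wet=0.56; AND[max(0, a+b−1)] → w = 0.19
R3 (z=5.0): slight=0.72, ¬wet=1−0.56=0.44; AND[max(0, a+b−1)] → w = 0.16
R4 (z=17.0): slight=0.72, ¬dry=1−0.75=0.25; AND[max(0, a+b−1)] → w = 0.00
Weighted average = (0.12·14.0 + 0.19·87.0 + 0.16·5.0 + 0.00·17.0) / (0.12 + 0.19 + 0.16 + 0.00)
  = 19.0100 / 0.4700 = 40.45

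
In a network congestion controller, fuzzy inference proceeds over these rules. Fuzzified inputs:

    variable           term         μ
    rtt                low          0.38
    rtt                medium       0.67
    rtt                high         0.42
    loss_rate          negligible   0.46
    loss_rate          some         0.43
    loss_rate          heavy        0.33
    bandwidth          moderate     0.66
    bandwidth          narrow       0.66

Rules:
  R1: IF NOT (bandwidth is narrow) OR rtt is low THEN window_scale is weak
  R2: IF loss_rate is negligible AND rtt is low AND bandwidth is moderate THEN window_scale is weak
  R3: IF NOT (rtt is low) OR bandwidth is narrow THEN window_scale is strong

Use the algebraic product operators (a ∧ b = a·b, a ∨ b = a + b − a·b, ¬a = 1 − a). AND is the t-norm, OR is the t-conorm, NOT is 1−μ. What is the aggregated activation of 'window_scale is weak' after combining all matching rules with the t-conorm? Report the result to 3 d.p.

0.638

R1: ¬narrow=1−0.66=0.34, low=0.38; OR[a + b − a·b] → w = 0.5908
R2: negligible=0.46, low=0.38, moderate=0.66; AND[a·b] → w = 0.1154
R3: ¬low=1−0.38=0.62, narrow=0.66; OR[a + b − a·b] → w = 0.8708
Rules with consequent 'weak': {R1, R2} → strengths 0.5908, 0.1154
Aggregate via t-conorm [a + b − a·b]: 0.6380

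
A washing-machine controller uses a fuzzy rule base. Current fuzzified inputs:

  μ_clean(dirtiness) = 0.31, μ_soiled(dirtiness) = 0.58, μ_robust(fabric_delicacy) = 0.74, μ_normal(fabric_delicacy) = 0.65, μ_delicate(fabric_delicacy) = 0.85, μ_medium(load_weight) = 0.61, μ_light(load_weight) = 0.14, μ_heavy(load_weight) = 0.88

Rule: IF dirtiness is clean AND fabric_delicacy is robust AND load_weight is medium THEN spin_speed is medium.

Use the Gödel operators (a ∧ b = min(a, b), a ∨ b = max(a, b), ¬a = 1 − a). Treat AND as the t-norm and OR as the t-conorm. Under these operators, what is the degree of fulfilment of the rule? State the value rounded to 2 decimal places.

0.31

firing strength: clean=0.31, robust=0.74, medium=0.61; AND[min(a, b)] → w = 0.31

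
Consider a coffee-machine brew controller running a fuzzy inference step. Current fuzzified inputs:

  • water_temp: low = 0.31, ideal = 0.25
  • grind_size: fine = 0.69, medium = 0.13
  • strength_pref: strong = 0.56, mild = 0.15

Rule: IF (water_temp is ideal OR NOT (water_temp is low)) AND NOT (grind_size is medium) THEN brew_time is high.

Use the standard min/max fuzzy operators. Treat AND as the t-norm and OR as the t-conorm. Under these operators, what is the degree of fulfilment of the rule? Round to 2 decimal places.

firing strength: (ideal=0.25 OR ¬low=1−0.31=0.69) = 0.69; AND[min(a, b)] with ¬medium=1−0.13=0.87 → w = 0.69

0.69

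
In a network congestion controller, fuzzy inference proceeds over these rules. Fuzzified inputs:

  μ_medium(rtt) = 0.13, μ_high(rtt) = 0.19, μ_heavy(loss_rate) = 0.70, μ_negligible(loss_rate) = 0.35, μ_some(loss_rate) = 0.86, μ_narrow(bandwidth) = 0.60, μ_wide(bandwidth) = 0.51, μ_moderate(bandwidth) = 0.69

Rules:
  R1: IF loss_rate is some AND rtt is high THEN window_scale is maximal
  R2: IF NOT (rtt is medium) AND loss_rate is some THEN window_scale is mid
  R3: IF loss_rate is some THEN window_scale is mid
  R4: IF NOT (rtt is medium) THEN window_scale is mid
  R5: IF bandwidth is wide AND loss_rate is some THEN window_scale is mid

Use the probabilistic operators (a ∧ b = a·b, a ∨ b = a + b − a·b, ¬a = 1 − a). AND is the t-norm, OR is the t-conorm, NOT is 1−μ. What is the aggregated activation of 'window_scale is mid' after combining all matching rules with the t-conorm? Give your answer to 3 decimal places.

0.997

R1: some=0.86, high=0.19; AND[a·b] → w = 0.1634
R2: ¬medium=1−0.13=0.87, some=0.86; AND[a·b] → w = 0.7482
R3: some=0.86 → w = 0.8600
R4: ¬medium=1−0.13=0.87 → w = 0.8700
R5: wide=0.51, some=0.86; AND[a·b] → w = 0.4386
Rules with consequent 'mid': {R2, R3, R4, R5} → strengths 0.7482, 0.8600, 0.8700, 0.4386
Aggregate via t-conorm [a + b − a·b]: 0.9974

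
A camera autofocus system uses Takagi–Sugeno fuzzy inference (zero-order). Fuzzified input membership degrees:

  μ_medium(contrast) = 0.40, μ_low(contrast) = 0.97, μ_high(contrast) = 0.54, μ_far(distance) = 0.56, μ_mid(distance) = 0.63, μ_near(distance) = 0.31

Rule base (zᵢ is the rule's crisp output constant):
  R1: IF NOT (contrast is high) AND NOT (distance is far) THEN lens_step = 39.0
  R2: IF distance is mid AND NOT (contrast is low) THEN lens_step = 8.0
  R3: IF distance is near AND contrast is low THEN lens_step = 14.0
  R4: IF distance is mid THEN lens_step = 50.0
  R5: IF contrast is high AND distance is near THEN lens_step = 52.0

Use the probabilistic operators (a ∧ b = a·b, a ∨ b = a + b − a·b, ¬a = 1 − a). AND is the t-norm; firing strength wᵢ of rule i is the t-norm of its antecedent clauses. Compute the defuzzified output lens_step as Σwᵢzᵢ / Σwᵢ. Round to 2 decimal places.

39.76

R1 (z=39.0): ¬high=1−0.54=0.46, ¬far=1−0.56=0.44; AND[a·b] → w = 0.2024
R2 (z=8.0): mid=0.63, ¬low=1−0.97=0.03; AND[a·b] → w = 0.0189
R3 (z=14.0): near=0.31, low=0.97; AND[a·b] → w = 0.3007
R4 (z=50.0): mid=0.63 → w = 0.6300
R5 (z=52.0): high=0.54, near=0.31; AND[a·b] → w = 0.1674
Weighted average = (0.2024·39.0 + 0.0189·8.0 + 0.3007·14.0 + 0.6300·50.0 + 0.1674·52.0) / (0.2024 + 0.0189 + 0.3007 + 0.6300 + 0.1674)
  = 52.4594 / 1.3194 = 39.76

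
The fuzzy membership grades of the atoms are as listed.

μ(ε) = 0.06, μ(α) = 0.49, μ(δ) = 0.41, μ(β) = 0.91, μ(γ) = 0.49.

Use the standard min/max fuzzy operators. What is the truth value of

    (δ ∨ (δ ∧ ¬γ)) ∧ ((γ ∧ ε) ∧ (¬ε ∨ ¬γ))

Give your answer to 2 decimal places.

0.06

¬γ = 1 − 0.49 = 0.51
δ ∧ ¬γ = min(a, b) on (0.41, 0.51) = 0.41
δ ∨ (δ ∧ ¬γ) = max(a, b) on (0.41, 0.41) = 0.41
γ ∧ ε = min(a, b) on (0.49, 0.06) = 0.06
¬ε = 1 − 0.06 = 0.94
¬γ = 1 − 0.49 = 0.51
¬ε ∨ ¬γ = max(a, b) on (0.94, 0.51) = 0.94
(γ ∧ ε) ∧ (¬ε ∨ ¬γ) = min(a, b) on (0.06, 0.94) = 0.06
(δ ∨ (δ ∧ ¬γ)) ∧ ((γ ∧ ε) ∧ (¬ε ∨ ¬γ)) = min(a, b) on (0.41, 0.06) = 0.06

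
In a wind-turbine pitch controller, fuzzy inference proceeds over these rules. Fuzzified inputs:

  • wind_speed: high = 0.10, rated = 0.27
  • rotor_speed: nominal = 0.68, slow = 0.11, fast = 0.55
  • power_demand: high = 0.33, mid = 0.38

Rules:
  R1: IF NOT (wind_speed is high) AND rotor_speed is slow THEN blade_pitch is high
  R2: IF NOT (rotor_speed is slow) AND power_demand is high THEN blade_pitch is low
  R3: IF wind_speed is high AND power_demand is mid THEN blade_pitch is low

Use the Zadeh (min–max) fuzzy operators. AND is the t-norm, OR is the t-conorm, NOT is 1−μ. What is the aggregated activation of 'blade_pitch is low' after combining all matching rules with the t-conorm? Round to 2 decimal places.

0.33

R1: ¬high=1−0.10=0.90, slow=0.11; AND[min(a, b)] → w = 0.11
R2: ¬slow=1−0.11=0.89, high=0.33; AND[min(a, b)] → w = 0.33
R3: high=0.10, mid=0.38; AND[min(a, b)] → w = 0.10
Rules with consequent 'low': {R2, R3} → strengths 0.33, 0.10
Aggregate via t-conorm [max(a, b)]: 0.33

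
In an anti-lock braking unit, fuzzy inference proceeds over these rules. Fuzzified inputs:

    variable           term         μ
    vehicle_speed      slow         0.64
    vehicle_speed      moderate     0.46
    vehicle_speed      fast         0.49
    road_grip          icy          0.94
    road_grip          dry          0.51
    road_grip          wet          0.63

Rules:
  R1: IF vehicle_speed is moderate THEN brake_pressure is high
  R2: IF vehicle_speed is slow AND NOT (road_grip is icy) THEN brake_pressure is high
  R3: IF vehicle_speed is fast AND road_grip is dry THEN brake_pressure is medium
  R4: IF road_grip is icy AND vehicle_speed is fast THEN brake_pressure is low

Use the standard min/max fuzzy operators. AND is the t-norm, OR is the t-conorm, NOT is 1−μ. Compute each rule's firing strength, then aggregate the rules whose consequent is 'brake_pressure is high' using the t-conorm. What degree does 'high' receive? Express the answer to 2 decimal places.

R1: moderate=0.46 → w = 0.46
R2: slow=0.64, ¬icy=1−0.94=0.06; AND[min(a, b)] → w = 0.06
R3: fast=0.49, dry=0.51; AND[min(a, b)] → w = 0.49
R4: icy=0.94, fast=0.49; AND[min(a, b)] → w = 0.49
Rules with consequent 'high': {R1, R2} → strengths 0.46, 0.06
Aggregate via t-conorm [max(a, b)]: 0.46

0.46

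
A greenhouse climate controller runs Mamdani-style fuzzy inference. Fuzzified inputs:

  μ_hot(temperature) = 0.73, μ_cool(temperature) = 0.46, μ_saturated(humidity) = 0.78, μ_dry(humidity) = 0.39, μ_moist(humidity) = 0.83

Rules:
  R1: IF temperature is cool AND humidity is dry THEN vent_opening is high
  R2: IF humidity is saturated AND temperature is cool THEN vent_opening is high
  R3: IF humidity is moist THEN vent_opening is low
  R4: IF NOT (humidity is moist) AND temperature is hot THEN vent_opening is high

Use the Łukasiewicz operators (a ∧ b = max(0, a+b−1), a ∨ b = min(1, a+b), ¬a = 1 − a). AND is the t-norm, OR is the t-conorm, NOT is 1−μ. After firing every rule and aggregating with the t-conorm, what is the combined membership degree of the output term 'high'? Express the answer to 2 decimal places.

R1: cool=0.46, dry=0.39; AND[max(0, a+b−1)] → w = 0.00
R2: saturated=0.78, cool=0.46; AND[max(0, a+b−1)] → w = 0.24
R3: moist=0.83 → w = 0.83
R4: ¬moist=1−0.83=0.17, hot=0.73; AND[max(0, a+b−1)] → w = 0.00
Rules with consequent 'high': {R1, R2, R4} → strengths 0.00, 0.24, 0.00
Aggregate via t-conorm [min(1, a+b)]: 0.24

0.24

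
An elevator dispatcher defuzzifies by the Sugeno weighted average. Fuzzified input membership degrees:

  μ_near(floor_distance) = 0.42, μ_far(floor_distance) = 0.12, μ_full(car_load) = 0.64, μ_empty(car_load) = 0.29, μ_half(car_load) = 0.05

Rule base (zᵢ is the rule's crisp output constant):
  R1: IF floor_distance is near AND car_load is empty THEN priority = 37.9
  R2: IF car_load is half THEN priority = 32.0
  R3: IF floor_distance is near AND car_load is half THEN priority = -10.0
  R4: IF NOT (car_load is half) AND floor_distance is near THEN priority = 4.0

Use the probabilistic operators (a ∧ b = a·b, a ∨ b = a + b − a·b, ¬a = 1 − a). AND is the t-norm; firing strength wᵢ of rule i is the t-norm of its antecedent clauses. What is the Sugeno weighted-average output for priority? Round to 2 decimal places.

12.85

R1 (z=37.9): near=0.42, empty=0.29; AND[a·b] → w = 0.1218
R2 (z=32.0): half=0.05 → w = 0.0500
R3 (z=-10.0): near=0.42, half=0.05; AND[a·b] → w = 0.0210
R4 (z=4.0): ¬half=1−0.05=0.95, near=0.42; AND[a·b] → w = 0.3990
Weighted average = (0.1218·37.9 + 0.0500·32.0 + 0.0210·-10.0 + 0.3990·4.0) / (0.1218 + 0.0500 + 0.0210 + 0.3990)
  = 7.6022 / 0.5918 = 12.85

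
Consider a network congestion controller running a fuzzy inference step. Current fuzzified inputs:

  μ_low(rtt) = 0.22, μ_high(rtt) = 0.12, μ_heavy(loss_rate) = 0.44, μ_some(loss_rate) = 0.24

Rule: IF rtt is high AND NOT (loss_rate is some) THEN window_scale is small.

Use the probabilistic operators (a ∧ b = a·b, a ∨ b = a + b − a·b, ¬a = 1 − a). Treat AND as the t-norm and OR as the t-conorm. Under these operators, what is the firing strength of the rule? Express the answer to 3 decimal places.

firing strength: high=0.12, ¬some=1−0.24=0.76; AND[a·b] → w = 0.0912

0.091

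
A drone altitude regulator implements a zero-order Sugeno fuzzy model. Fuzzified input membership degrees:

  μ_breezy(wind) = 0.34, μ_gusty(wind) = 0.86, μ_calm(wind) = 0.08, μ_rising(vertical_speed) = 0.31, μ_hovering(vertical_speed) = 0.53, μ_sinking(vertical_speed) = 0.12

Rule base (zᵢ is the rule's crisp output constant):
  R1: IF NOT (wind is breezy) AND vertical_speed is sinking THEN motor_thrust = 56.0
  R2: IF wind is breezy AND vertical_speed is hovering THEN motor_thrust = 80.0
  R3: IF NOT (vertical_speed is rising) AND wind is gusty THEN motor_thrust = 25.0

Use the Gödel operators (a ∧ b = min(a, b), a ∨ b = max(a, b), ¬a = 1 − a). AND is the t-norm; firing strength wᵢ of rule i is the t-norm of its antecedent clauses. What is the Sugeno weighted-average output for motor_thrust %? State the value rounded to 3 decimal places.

R1 (z=56.0): ¬breezy=1−0.34=0.66, sinking=0.12; AND[min(a, b)] → w = 0.12
R2 (z=80.0): breezy=0.34, hovering=0.53; AND[min(a, b)] → w = 0.34
R3 (z=25.0): ¬rising=1−0.31=0.69, gusty=0.86; AND[min(a, b)] → w = 0.69
Weighted average = (0.12·56.0 + 0.34·80.0 + 0.69·25.0) / (0.12 + 0.34 + 0.69)
  = 51.1700 / 1.1500 = 44.496

44.496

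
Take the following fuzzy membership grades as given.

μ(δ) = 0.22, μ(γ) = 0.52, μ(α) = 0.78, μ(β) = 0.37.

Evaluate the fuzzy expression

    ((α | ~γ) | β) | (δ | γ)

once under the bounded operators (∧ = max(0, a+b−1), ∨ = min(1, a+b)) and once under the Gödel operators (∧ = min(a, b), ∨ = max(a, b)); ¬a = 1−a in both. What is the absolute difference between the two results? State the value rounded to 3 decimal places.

0.220

Under bounded:
  ~γ = 1 − 0.52 = 0.48
  α | ~γ = min(1, a+b) on (0.78, 0.48) = 1.00
  (α | ~γ) | β = min(1, a+b) on (1.00, 0.37) = 1.00
  δ | γ = min(1, a+b) on (0.22, 0.52) = 0.74
  ((α | ~γ) | β) | (δ | γ) = min(1, a+b) on (1.00, 0.74) = 1.00
  → value = 1.0000
Under Gödel:
  ~γ = 1 − 0.52 = 0.48
  α | ~γ = max(a, b) on (0.78, 0.48) = 0.78
  (α | ~γ) | β = max(a, b) on (0.78, 0.37) = 0.78
  δ | γ = max(a, b) on (0.22, 0.52) = 0.52
  ((α | ~γ) | β) | (δ | γ) = max(a, b) on (0.78, 0.52) = 0.78
  → value = 0.7800
|1.0000 − 0.7800| = 0.220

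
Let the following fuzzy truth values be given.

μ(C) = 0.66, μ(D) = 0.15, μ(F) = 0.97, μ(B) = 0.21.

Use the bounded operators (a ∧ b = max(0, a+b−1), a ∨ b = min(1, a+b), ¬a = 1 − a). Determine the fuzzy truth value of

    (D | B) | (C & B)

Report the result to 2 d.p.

0.36

D | B = min(1, a+b) on (0.15, 0.21) = 0.36
C & B = max(0, a+b−1) on (0.66, 0.21) = 0.00
(D | B) | (C & B) = min(1, a+b) on (0.36, 0.00) = 0.36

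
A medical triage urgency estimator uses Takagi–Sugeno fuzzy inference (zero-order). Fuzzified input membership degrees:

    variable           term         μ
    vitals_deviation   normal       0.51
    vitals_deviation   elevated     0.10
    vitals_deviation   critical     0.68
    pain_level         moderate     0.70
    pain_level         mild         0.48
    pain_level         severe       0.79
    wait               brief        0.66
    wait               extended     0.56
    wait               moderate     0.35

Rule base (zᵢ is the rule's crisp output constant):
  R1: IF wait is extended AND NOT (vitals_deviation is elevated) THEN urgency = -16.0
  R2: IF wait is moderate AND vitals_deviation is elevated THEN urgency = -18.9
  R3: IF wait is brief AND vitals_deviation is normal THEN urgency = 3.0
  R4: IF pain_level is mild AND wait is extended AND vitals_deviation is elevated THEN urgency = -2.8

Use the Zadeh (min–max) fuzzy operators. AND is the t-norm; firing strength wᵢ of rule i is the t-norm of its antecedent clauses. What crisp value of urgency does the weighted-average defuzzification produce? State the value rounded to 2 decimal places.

R1 (z=-16.0): extended=0.56, ¬elevated=1−0.10=0.90; AND[min(a, b)] → w = 0.56
R2 (z=-18.9): moderate=0.35, elevated=0.10; AND[min(a, b)] → w = 0.10
R3 (z=3.0): brief=0.66, normal=0.51; AND[min(a, b)] → w = 0.51
R4 (z=-2.8): mild=0.48, extended=0.56, elevated=0.10; AND[min(a, b)] → w = 0.10
Weighted average = (0.56·-16.0 + 0.10·-18.9 + 0.51·3.0 + 0.10·-2.8) / (0.56 + 0.10 + 0.51 + 0.10)
  = -9.6000 / 1.2700 = -7.56

-7.56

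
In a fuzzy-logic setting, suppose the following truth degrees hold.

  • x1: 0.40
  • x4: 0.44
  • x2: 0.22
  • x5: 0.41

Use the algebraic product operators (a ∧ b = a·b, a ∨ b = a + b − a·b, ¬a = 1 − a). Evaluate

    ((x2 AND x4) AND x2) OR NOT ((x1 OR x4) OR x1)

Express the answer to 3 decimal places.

0.219

x2 AND x4 = a·b on (0.2200, 0.4400) = 0.0968
(x2 AND x4) AND x2 = a·b on (0.0968, 0.2200) = 0.0213
x1 OR x4 = a + b − a·b on (0.4000, 0.4400) = 0.6640
(x1 OR x4) OR x1 = a + b − a·b on (0.6640, 0.4000) = 0.7984
NOT ((x1 OR x4) OR x1) = 1 − 0.7984 = 0.2016
((x2 AND x4) AND x2) OR NOT ((x1 OR x4) OR x1) = a + b − a·b on (0.0213, 0.2016) = 0.2186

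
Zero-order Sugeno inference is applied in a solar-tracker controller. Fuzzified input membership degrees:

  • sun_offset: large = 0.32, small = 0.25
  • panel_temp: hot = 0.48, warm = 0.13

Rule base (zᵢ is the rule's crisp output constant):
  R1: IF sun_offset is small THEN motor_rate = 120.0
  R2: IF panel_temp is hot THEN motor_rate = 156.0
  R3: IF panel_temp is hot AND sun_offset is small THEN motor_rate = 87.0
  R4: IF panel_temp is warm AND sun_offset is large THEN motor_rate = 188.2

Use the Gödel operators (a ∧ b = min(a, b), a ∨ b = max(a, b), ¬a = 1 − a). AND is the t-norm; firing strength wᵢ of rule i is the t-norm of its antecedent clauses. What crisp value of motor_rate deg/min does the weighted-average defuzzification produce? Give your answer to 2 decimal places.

136.12

R1 (z=120.0): small=0.25 → w = 0.25
R2 (z=156.0): hot=0.48 → w = 0.48
R3 (z=87.0): hot=0.48, small=0.25; AND[min(a, b)] → w = 0.25
R4 (z=188.2): warm=0.13, large=0.32; AND[min(a, b)] → w = 0.13
Weighted average = (0.25·120.0 + 0.48·156.0 + 0.25·87.0 + 0.13·188.2) / (0.25 + 0.48 + 0.25 + 0.13)
  = 151.0960 / 1.1100 = 136.12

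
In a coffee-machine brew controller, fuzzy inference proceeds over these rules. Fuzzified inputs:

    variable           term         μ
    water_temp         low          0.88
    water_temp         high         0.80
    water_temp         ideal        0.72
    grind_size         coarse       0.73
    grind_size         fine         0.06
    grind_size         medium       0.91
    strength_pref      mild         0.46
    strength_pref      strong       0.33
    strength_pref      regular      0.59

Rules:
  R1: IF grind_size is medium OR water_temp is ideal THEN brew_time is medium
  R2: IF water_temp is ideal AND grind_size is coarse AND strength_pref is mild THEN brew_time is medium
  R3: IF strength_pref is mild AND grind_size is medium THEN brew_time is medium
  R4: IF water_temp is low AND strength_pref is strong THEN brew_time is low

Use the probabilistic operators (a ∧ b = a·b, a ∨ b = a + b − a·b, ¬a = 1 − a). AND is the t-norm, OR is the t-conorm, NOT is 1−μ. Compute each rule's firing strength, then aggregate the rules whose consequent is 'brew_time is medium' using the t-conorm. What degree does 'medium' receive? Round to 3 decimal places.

R1: medium=0.91, ideal=0.72; OR[a + b − a·b] → w = 0.9748
R2: ideal=0.72, coarse=0.73, mild=0.46; AND[a·b] → w = 0.2418
R3: mild=0.46, medium=0.91; AND[a·b] → w = 0.4186
R4: low=0.88, strong=0.33; AND[a·b] → w = 0.2904
Rules with consequent 'medium': {R1, R2, R3} → strengths 0.9748, 0.2418, 0.4186
Aggregate via t-conorm [a + b − a·b]: 0.9889

0.989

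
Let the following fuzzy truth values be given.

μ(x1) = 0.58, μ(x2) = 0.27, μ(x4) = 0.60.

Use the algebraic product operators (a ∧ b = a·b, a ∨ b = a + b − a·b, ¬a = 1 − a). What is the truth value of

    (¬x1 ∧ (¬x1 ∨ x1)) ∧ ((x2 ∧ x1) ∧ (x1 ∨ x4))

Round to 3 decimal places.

¬x1 = 1 − 0.5800 = 0.4200
¬x1 = 1 − 0.5800 = 0.4200
¬x1 ∨ x1 = a + b − a·b on (0.4200, 0.5800) = 0.7564
¬x1 ∧ (¬x1 ∨ x1) = a·b on (0.4200, 0.7564) = 0.3177
x2 ∧ x1 = a·b on (0.2700, 0.5800) = 0.1566
x1 ∨ x4 = a + b − a·b on (0.5800, 0.6000) = 0.8320
(x2 ∧ x1) ∧ (x1 ∨ x4) = a·b on (0.1566, 0.8320) = 0.1303
(¬x1 ∧ (¬x1 ∨ x1)) ∧ ((x2 ∧ x1) ∧ (x1 ∨ x4)) = a·b on (0.3177, 0.1303) = 0.0414

0.041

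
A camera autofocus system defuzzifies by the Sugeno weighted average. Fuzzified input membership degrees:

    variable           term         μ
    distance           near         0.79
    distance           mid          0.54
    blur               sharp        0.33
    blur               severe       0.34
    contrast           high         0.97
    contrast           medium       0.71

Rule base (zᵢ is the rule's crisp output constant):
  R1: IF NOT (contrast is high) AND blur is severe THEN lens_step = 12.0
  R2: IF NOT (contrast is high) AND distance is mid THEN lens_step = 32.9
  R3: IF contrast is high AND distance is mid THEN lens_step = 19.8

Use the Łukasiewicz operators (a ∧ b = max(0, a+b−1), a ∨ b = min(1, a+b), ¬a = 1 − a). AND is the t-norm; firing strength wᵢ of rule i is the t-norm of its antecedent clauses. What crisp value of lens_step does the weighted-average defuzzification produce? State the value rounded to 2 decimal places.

19.80

R1 (z=12.0): ¬high=1−0.97=0.03, severe=0.34; AND[max(0, a+b−1)] → w = 0.00
R2 (z=32.9): ¬high=1−0.97=0.03, mid=0.54; AND[max(0, a+b−1)] → w = 0.00
R3 (z=19.8): high=0.97, mid=0.54; AND[max(0, a+b−1)] → w = 0.51
Weighted average = (0.00·12.0 + 0.00·32.9 + 0.51·19.8) / (0.00 + 0.00 + 0.51)
  = 10.0980 / 0.5100 = 19.80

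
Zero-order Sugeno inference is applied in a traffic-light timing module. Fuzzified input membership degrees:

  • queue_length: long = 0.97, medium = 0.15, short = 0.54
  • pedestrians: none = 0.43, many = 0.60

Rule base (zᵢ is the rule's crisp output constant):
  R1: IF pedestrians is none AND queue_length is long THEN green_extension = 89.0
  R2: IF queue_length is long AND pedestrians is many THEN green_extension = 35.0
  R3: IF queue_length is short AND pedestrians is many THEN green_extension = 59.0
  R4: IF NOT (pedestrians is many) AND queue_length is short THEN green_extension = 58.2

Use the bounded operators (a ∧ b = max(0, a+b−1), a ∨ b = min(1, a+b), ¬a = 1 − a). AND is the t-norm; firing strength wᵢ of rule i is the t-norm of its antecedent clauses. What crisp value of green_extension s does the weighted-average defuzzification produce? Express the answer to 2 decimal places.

57.49

R1 (z=89.0): none=0.43, long=0.97; AND[max(0, a+b−1)] → w = 0.40
R2 (z=35.0): long=0.97, many=0.60; AND[max(0, a+b−1)] → w = 0.57
R3 (z=59.0): short=0.54, many=0.60; AND[max(0, a+b−1)] → w = 0.14
R4 (z=58.2): ¬many=1−0.60=0.40, short=0.54; AND[max(0, a+b−1)] → w = 0.00
Weighted average = (0.40·89.0 + 0.57·35.0 + 0.14·59.0 + 0.00·58.2) / (0.40 + 0.57 + 0.14 + 0.00)
  = 63.8100 / 1.1100 = 57.49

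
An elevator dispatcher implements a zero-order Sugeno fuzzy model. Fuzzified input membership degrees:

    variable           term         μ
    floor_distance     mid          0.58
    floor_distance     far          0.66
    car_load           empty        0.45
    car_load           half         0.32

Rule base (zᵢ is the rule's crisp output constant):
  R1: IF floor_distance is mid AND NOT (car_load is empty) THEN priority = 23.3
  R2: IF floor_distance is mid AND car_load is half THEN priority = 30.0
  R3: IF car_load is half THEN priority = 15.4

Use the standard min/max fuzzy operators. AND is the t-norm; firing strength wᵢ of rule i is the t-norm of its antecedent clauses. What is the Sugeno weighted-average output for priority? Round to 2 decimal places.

22.98

R1 (z=23.3): mid=0.58, ¬empty=1−0.45=0.55; AND[min(a, b)] → w = 0.55
R2 (z=30.0): mid=0.58, half=0.32; AND[min(a, b)] → w = 0.32
R3 (z=15.4): half=0.32 → w = 0.32
Weighted average = (0.55·23.3 + 0.32·30.0 + 0.32·15.4) / (0.55 + 0.32 + 0.32)
  = 27.3430 / 1.1900 = 22.98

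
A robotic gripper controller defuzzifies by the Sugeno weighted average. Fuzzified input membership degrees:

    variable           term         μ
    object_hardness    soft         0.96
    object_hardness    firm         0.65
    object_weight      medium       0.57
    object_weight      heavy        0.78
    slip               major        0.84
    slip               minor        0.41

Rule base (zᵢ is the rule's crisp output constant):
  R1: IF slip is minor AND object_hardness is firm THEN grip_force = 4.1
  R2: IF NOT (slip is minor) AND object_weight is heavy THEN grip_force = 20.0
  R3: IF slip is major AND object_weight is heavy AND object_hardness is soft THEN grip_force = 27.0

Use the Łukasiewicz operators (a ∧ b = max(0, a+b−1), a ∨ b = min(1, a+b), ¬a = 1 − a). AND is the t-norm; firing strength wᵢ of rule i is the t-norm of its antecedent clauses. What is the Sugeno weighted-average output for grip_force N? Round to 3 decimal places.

23.075

R1 (z=4.1): minor=0.41, firm=0.65; AND[max(0, a+b−1)] → w = 0.06
R2 (z=20.0): ¬minor=1−0.41=0.59, heavy=0.78; AND[max(0, a+b−1)] → w = 0.37
R3 (z=27.0): major=0.84, heavy=0.78, soft=0.96; AND[max(0, a+b−1)] → w = 0.58
Weighted average = (0.06·4.1 + 0.37·20.0 + 0.58·27.0) / (0.06 + 0.37 + 0.58)
  = 23.3060 / 1.0100 = 23.075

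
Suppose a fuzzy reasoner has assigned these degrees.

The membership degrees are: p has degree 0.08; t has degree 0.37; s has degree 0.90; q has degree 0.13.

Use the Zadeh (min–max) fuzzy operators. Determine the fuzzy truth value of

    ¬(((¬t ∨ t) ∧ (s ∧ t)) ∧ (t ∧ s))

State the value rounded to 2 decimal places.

0.63

¬t = 1 − 0.37 = 0.63
¬t ∨ t = max(a, b) on (0.63, 0.37) = 0.63
s ∧ t = min(a, b) on (0.90, 0.37) = 0.37
(¬t ∨ t) ∧ (s ∧ t) = min(a, b) on (0.63, 0.37) = 0.37
t ∧ s = min(a, b) on (0.37, 0.90) = 0.37
((¬t ∨ t) ∧ (s ∧ t)) ∧ (t ∧ s) = min(a, b) on (0.37, 0.37) = 0.37
¬(((¬t ∨ t) ∧ (s ∧ t)) ∧ (t ∧ s)) = 1 − 0.37 = 0.63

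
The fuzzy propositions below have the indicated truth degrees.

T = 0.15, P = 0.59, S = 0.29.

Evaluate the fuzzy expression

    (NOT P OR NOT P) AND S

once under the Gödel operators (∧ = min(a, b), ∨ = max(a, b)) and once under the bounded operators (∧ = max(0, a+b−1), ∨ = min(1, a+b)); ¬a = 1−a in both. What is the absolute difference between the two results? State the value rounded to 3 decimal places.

0.180

Under Gödel:
  NOT P = 1 − 0.59 = 0.41
  NOT P = 1 − 0.59 = 0.41
  NOT P OR NOT P = max(a, b) on (0.41, 0.41) = 0.41
  (NOT P OR NOT P) AND S = min(a, b) on (0.41, 0.29) = 0.29
  → value = 0.2900
Under bounded:
  NOT P = 1 − 0.59 = 0.41
  NOT P = 1 − 0.59 = 0.41
  NOT P OR NOT P = min(1, a+b) on (0.41, 0.41) = 0.82
  (NOT P OR NOT P) AND S = max(0, a+b−1) on (0.82, 0.29) = 0.11
  → value = 0.1100
|0.2900 − 0.1100| = 0.180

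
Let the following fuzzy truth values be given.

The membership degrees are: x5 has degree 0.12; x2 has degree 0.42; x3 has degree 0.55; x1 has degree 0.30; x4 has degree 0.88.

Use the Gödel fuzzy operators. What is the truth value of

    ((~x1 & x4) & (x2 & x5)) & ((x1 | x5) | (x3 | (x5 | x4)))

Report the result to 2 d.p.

~x1 = 1 − 0.30 = 0.70
~x1 & x4 = min(a, b) on (0.70, 0.88) = 0.70
x2 & x5 = min(a, b) on (0.42, 0.12) = 0.12
(~x1 & x4) & (x2 & x5) = min(a, b) on (0.70, 0.12) = 0.12
x1 | x5 = max(a, b) on (0.30, 0.12) = 0.30
x5 | x4 = max(a, b) on (0.12, 0.88) = 0.88
x3 | (x5 | x4) = max(a, b) on (0.55, 0.88) = 0.88
(x1 | x5) | (x3 | (x5 | x4)) = max(a, b) on (0.30, 0.88) = 0.88
((~x1 & x4) & (x2 & x5)) & ((x1 | x5) | (x3 | (x5 | x4))) = min(a, b) on (0.12, 0.88) = 0.12

0.12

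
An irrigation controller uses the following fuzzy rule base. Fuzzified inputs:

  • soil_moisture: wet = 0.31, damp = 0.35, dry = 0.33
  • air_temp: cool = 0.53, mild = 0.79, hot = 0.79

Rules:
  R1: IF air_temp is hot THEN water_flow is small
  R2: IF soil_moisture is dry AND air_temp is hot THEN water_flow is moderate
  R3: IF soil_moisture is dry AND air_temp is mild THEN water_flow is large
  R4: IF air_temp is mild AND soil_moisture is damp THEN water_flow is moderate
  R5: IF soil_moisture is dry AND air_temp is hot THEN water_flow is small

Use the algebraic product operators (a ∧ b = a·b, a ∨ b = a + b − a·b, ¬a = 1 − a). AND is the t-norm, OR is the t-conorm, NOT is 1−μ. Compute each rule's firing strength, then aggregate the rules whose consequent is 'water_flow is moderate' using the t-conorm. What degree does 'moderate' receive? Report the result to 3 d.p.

0.465

R1: hot=0.79 → w = 0.7900
R2: dry=0.33, hot=0.79; AND[a·b] → w = 0.2607
R3: dry=0.33, mild=0.79; AND[a·b] → w = 0.2607
R4: mild=0.79, damp=0.35; AND[a·b] → w = 0.2765
R5: dry=0.33, hot=0.79; AND[a·b] → w = 0.2607
Rules with consequent 'moderate': {R2, R4} → strengths 0.2607, 0.2765
Aggregate via t-conorm [a + b − a·b]: 0.4651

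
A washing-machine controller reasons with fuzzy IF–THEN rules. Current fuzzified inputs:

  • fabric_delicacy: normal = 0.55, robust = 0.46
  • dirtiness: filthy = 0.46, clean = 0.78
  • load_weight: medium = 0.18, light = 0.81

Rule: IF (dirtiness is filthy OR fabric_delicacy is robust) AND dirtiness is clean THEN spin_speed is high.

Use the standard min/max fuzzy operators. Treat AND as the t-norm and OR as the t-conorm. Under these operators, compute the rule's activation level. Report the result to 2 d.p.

firing strength: (filthy=0.46 OR robust=0.46) = 0.46; AND[min(a, b)] with clean=0.78 → w = 0.46

0.46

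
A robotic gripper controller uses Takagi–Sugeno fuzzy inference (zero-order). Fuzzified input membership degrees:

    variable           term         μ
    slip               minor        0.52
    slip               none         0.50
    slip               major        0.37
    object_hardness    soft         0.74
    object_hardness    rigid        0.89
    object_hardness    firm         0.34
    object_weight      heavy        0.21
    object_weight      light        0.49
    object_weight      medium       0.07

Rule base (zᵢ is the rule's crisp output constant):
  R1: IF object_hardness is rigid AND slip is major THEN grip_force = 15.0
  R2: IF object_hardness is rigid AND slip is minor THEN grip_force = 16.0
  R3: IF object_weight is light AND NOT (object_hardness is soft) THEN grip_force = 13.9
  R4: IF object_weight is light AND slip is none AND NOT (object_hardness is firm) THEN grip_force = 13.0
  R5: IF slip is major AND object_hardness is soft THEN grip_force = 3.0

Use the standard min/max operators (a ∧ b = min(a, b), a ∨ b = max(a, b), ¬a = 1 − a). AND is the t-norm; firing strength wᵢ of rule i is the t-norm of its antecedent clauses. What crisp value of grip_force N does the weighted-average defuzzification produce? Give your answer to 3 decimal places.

12.420

R1 (z=15.0): rigid=0.89, major=0.37; AND[min(a, b)] → w = 0.37
R2 (z=16.0): rigid=0.89, minor=0.52; AND[min(a, b)] → w = 0.52
R3 (z=13.9): light=0.49, ¬soft=1−0.74=0.26; AND[min(a, b)] → w = 0.26
R4 (z=13.0): light=0.49, none=0.50, ¬firm=1−0.34=0.66; AND[min(a, b)] → w = 0.49
R5 (z=3.0): major=0.37, soft=0.74; AND[min(a, b)] → w = 0.37
Weighted average = (0.37·15.0 + 0.52·16.0 + 0.26·13.9 + 0.49·13.0 + 0.37·3.0) / (0.37 + 0.52 + 0.26 + 0.49 + 0.37)
  = 24.9640 / 2.0100 = 12.420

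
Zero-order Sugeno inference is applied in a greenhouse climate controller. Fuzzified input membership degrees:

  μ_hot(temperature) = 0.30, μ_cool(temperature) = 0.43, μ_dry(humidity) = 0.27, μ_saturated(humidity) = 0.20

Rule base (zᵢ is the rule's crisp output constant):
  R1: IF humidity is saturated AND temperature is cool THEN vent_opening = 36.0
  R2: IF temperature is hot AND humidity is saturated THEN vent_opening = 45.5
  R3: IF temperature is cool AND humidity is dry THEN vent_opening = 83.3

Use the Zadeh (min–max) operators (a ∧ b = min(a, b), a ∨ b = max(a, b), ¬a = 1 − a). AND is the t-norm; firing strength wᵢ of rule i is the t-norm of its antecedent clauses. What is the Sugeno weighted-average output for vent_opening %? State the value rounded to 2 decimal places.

R1 (z=36.0): saturated=0.20, cool=0.43; AND[min(a, b)] → w = 0.20
R2 (z=45.5): hot=0.30, saturated=0.20; AND[min(a, b)] → w = 0.20
R3 (z=83.3): cool=0.43, dry=0.27; AND[min(a, b)] → w = 0.27
Weighted average = (0.20·36.0 + 0.20·45.5 + 0.27·83.3) / (0.20 + 0.20 + 0.27)
  = 38.7910 / 0.6700 = 57.90

57.90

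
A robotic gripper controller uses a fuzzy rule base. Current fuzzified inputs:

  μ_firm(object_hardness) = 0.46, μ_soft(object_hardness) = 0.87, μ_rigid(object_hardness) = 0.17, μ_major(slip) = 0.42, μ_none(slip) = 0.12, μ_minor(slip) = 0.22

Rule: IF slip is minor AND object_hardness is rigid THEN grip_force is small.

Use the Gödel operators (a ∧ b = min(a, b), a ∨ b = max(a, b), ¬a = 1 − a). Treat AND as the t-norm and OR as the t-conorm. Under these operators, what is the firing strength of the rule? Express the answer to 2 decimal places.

0.17

firing strength: minor=0.22, rigid=0.17; AND[min(a, b)] → w = 0.17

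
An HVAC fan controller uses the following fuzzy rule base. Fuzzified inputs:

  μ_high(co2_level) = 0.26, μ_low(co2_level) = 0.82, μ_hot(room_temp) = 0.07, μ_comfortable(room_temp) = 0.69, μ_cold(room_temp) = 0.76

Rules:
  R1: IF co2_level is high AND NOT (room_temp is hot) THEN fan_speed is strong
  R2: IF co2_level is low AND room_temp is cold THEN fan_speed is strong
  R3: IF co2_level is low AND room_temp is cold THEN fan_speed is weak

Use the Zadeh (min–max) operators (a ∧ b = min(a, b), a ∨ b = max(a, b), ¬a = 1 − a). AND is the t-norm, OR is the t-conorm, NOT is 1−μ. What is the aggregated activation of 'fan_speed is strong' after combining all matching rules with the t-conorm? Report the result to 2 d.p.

0.76

R1: high=0.26, ¬hot=1−0.07=0.93; AND[min(a, b)] → w = 0.26
R2: low=0.82, cold=0.76; AND[min(a, b)] → w = 0.76
R3: low=0.82, cold=0.76; AND[min(a, b)] → w = 0.76
Rules with consequent 'strong': {R1, R2} → strengths 0.26, 0.76
Aggregate via t-conorm [max(a, b)]: 0.76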